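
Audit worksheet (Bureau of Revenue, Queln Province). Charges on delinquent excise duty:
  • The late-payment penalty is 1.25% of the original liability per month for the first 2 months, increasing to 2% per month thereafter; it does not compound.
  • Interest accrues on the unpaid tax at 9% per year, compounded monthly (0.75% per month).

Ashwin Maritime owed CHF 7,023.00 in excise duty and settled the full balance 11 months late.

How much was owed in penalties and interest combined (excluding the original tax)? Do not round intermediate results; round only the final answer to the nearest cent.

CHF 2,041.34

Penalty, months 1–2: 2 × 1.25% × CHF 7,023.00 = CHF 175.58…
Penalty, months 3–11: 9 × 2% × CHF 7,023.00 = CHF 1,264.14
Interest: CHF 7,023.00 × ((1 + 0.0075)^11 − 1) = CHF 7,023.00 × 0.0856644… = CHF 601.6212…
Penalties + interest = CHF 1,439.7150 + CHF 601.6212… = CHF 2,041.34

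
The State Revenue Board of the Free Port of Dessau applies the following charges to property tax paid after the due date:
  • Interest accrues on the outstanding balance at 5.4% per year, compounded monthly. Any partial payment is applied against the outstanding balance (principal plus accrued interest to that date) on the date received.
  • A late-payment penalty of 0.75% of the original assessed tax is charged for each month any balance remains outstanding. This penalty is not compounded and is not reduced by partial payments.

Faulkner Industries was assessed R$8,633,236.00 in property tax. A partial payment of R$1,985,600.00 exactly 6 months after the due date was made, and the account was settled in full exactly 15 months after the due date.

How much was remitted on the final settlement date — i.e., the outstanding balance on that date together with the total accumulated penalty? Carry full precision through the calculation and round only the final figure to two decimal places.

R$8,138,458.12

Monthly rate = 5.4% ÷ 12 = 0.45%
Balance at month 6: R$8,633,236.0000 × (1 + 0.0045)^6 = R$8,868,971.5047…
After R$1,985,600.00 payment: R$8,868,971.5047… − R$1,985,600.00 = R$6,883,371.5047…
Balance at month 15: R$6,883,371.5047… × (1 + 0.0045)^9 = R$7,167,219.0745…
Penalty: 15 × 0.75% × R$8,633,236.00 = R$971,239.05
Final settlement = outstanding balance + penalty = R$7,167,219.0745… + R$971,239.05 = R$8,138,458.12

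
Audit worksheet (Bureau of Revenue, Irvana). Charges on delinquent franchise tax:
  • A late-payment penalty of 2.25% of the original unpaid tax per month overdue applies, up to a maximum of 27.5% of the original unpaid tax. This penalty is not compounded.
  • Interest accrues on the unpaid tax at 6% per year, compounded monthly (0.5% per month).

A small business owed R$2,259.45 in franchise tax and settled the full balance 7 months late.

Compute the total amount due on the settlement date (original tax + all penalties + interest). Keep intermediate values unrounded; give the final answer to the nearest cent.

R$2,695.59

Penalty: 7 × 2.25% × R$2,259.45 = R$355.86… (below the 27.5% cap of R$621.35…)
Interest: R$2,259.45 × ((1 + 0.005)^7 − 1) = R$2,259.45 × 0.0355294… = R$80.2769…
Total = R$2,259.45 + R$355.8634… + R$80.2769… = R$2,695.59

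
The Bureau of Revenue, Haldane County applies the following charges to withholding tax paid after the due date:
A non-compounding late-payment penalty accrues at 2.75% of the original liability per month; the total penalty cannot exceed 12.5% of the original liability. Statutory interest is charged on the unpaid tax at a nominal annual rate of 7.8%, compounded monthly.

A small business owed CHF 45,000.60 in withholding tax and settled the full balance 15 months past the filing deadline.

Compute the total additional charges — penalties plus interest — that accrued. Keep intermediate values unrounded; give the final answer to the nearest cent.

Penalty (uncapped): 15 × 2.75% × CHF 45,000.60 = CHF 18,562.75…; cap = 12.5% × CHF 45,000.60 = CHF 5,625.08… → penalty = CHF 5,625.08…
Interest (7.8%/yr ÷ 12 = 0.65%/month): CHF 45,000.60 × ((1 + 0.0065)^15 − 1) = CHF 4,592.9267…
Penalties + interest = CHF 5,625.0750 + CHF 4,592.9267… = CHF 10,218.00

CHF 10,218.00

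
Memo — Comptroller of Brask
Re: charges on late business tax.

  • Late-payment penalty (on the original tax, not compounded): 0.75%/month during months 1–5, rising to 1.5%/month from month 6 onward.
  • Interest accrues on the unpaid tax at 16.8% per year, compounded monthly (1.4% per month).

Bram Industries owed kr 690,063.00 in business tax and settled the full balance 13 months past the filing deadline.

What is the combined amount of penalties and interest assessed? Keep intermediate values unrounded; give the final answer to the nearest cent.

Penalty, months 1–5: 5 × 0.75% × kr 690,063.00 = kr 25,877.36…
Penalty, months 6–13: 8 × 1.5% × kr 690,063.00 = kr 82,807.56
Interest: kr 690,063.00 × ((1 + 0.014)^13 − 1) = kr 690,063.00 × 0.1981010… = kr 136,702.1405…
Penalties + interest = kr 108,684.9225 + kr 136,702.1405… = kr 245,387.06

kr 245,387.06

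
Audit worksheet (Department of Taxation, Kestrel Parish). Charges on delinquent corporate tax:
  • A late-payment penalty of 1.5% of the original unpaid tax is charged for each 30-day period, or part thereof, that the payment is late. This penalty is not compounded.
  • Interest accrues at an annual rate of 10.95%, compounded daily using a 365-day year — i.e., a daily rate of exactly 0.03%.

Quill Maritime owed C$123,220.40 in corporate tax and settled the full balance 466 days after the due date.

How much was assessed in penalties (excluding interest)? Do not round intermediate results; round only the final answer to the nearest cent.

C$29,572.90

Penalty periods: ⌈466/30⌉ = 16; penalty = 16 × 1.5% × C$123,220.40 = C$29,572.90…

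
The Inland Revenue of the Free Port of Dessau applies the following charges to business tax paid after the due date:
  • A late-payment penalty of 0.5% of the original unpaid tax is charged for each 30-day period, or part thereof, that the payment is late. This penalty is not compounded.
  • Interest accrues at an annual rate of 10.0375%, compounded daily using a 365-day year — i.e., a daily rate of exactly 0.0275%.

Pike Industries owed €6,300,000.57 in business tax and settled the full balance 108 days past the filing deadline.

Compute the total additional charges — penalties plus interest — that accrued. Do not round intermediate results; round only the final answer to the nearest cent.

€315,889.83

Penalty periods: ⌈108/30⌉ = 4; penalty = 4 × 0.5% × €6,300,000.57 = €126,000.01…
Interest: €6,300,000.57 × ((1 + 0.000275)^108 − 1) = €6,300,000.57 × 0.03014124… = €189,889.8158…
Penalties + interest = €126,000.0114 + €189,889.8158… = €315,889.83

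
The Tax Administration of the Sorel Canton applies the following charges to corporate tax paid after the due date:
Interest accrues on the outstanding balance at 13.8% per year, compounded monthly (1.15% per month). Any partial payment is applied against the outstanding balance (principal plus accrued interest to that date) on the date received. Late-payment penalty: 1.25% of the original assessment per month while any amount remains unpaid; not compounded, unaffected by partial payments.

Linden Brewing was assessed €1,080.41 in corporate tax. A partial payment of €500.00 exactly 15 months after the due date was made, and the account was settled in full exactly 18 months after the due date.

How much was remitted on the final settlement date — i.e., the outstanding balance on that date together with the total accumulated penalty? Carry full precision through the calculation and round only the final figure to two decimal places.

Balance at month 15: €1,080.4100 × (1 + 0.0115)^15 = €1,282.5577…
After €500.00 payment: €1,282.5577… − €500.00 = €782.5577…
Balance at month 18: €782.5577… × (1 + 0.0115)^3 = €809.8676…
Penalty: 18 × 1.25% × €1,080.41 = €243.09…
Final settlement = outstanding balance + penalty = €809.8676… + €243.09… = €1,052.96

€1,052.96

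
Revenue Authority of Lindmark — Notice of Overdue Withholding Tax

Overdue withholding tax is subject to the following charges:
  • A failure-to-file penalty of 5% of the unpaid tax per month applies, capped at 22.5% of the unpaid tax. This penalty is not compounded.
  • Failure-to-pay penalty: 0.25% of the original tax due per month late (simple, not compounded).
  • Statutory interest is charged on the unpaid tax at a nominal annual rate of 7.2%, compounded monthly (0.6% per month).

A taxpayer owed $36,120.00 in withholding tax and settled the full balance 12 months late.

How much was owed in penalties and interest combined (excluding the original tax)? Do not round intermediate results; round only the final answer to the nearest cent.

$11,898.80

Failure-to-file: 12 × 5% × $36,120.00 = $21,672.00, capped at 22.5% × $36,120.00 = $8,127.00
Failure-to-pay penalty: 12 × 0.25% × $36,120.00 = $1,083.60
Interest: $36,120.00 × ((1 + 0.006)^12 − 1) = $36,120.00 × 0.0744242… = $2,688.2009…
Penalties + interest = $9,210.6000 + $2,688.2009… = $11,898.80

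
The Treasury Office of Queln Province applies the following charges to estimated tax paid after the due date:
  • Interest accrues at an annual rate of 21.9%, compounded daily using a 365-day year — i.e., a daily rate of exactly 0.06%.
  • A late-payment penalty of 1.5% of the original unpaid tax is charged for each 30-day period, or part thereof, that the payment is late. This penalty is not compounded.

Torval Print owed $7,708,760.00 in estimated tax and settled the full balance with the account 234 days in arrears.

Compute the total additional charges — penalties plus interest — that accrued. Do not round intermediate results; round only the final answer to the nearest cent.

Penalty periods: ⌈234/30⌉ = 8; penalty = 8 × 1.5% × $7,708,760.00 = $925,051.20
Interest: $7,708,760.00 × ((1 + 0.0006)^234 − 1) = $7,708,760.00 × 0.15068555… = $1,161,598.7550…
Penalties + interest = $925,051.2000 + $1,161,598.7550… = $2,086,649.96

$2,086,649.96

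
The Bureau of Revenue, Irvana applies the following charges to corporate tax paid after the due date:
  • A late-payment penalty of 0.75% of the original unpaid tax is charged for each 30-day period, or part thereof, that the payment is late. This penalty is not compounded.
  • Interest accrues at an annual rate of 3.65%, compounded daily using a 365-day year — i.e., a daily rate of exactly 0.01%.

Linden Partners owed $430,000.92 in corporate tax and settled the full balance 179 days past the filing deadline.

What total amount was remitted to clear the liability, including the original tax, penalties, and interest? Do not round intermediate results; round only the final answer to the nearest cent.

$457,116.89

Penalty periods: ⌈179/30⌉ = 6; penalty = 6 × 0.75% × $430,000.92 = $19,350.04…
Interest: $430,000.92 × ((1 + 0.0001)^179 − 1) = $430,000.92 × 0.01806025… = $7,765.9259…
Total = $430,000.92 + $19,350.0414 + $7,765.9259… = $457,116.89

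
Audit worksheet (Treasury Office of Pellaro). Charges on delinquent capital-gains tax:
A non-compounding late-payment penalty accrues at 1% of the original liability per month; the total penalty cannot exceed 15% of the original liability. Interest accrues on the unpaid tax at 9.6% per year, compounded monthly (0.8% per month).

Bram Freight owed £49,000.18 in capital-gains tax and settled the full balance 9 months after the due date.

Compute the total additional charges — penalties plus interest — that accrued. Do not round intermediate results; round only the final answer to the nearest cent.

£8,053.06

Penalty: 9 × 1% × £49,000.18 = £4,410.02… (below the 15% cap of £7,350.03…)
Interest: £49,000.18 × ((1 + 0.008)^9 − 1) = £49,000.18 × 0.0743475… = £3,643.0423…
Penalties + interest = £4,410.0162 + £3,643.0423… = £8,053.06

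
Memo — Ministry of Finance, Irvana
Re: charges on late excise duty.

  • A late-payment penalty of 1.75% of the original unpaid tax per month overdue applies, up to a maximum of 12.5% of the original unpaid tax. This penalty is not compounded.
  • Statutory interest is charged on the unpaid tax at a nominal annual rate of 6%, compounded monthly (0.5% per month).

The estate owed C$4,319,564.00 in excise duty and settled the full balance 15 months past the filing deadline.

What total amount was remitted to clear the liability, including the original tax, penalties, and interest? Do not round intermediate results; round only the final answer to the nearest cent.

C$5,195,065.06

Penalty (uncapped): 15 × 1.75% × C$4,319,564.00 = C$1,133,885.55; cap = 12.5% × C$4,319,564.00 = C$539,945.50 → penalty = C$539,945.50
Interest: C$4,319,564.00 × ((1 + 0.005)^15 − 1) = C$4,319,564.00 × 0.0776827… = C$335,555.5567…
Total = C$4,319,564.00 + C$539,945.5000 + C$335,555.5567… = C$5,195,065.06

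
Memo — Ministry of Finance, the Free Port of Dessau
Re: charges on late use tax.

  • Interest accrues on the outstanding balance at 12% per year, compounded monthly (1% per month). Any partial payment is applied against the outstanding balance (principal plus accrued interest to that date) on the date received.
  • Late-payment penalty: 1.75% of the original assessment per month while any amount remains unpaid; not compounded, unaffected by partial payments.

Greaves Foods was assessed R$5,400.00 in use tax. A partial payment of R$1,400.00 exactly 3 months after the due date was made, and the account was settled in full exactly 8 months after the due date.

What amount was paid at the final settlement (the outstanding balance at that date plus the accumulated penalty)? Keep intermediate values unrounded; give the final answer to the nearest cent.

Balance at month 3: R$5,400.0000 × (1 + 0.01)^3 = R$5,563.6254
After R$1,400.00 payment: R$5,563.6254 − R$1,400.00 = R$4,163.6254
Balance at month 8: R$4,163.6254 × (1 + 0.01)^5 = R$4,376.0121…
Penalty: 8 × 1.75% × R$5,400.00 = R$756.00
Final settlement = outstanding balance + penalty = R$4,376.0121… + R$756.00 = R$5,132.01

R$5,132.01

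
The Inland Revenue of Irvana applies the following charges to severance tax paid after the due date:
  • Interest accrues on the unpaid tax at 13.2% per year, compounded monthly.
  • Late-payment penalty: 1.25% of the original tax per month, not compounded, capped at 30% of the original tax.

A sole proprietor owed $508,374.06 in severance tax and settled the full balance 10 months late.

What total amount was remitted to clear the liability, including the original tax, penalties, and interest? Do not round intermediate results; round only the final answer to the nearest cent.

Penalty: 10 × 1.25% × $508,374.06 = $63,546.76… (below the 30% cap of $152,512.22…)
Interest (13.2%/yr ÷ 12 = 1.1%/month): $508,374.06 × ((1 + 0.011)^10 − 1) = $58,772.0247…
Total = $508,374.06 + $63,546.7575 + $58,772.0247… = $630,692.84

$630,692.84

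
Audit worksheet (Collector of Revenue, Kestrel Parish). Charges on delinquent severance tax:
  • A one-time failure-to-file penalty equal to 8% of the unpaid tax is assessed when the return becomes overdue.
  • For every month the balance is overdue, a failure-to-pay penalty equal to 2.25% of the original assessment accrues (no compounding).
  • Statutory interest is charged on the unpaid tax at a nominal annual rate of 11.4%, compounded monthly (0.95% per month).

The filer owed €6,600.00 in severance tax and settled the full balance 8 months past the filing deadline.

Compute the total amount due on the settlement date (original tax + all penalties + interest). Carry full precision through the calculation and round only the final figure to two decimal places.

€8,834.60

Failure-to-file penalty: 8% × €6,600.00 = €528.00
Failure-to-pay penalty: 8 × 2.25% × €6,600.00 = €1,188.00
Interest: €6,600.00 × ((1 + 0.0095)^8 − 1) = €6,600.00 × 0.0785756… = €518.5989…
Total = €6,600.00 + €1,716.0000 + €518.5989… = €8,834.60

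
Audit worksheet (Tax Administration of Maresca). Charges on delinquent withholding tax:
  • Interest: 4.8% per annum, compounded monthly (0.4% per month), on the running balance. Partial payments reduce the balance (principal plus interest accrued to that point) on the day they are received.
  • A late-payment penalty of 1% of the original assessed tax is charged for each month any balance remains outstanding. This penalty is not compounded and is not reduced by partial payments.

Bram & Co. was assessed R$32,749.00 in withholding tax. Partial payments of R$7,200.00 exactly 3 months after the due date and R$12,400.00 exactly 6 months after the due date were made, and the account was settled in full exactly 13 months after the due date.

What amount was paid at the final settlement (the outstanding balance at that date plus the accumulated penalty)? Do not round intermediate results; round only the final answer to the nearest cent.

R$18,506.16

Balance at month 3: R$32,749.0000 × (1 + 0.004)^3 = R$33,143.5620…
After R$7,200.00 payment: R$33,143.5620… − R$7,200.00 = R$25,943.5620…
Balance at month 6: R$25,943.5620… × (1 + 0.004)^3 = R$26,256.1317…
After R$12,400.00 payment: R$26,256.1317… − R$12,400.00 = R$13,856.1317…
Balance at month 13: R$13,856.1317… × (1 + 0.004)^7 = R$14,248.7903…
Penalty: 13 × 1% × R$32,749.00 = R$4,257.37
Final settlement = outstanding balance + penalty = R$14,248.7903… + R$4,257.37 = R$18,506.16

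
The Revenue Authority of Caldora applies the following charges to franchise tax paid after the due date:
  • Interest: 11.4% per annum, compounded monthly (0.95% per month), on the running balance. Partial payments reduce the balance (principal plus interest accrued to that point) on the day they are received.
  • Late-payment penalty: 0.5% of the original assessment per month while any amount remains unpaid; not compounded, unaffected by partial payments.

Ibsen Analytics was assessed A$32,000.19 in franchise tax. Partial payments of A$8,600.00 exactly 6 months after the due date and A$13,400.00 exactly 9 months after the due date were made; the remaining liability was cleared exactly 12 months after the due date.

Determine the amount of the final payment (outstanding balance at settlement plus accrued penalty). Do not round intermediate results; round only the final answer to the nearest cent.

A$14,877.47

Balance at month 6: A$32,000.1900 × (1 + 0.0095)^6 = A$33,868.0737…
After A$8,600.00 payment: A$33,868.0737… − A$8,600.00 = A$25,268.0737…
Balance at month 9: A$25,268.0737… × (1 + 0.0095)^3 = A$25,995.0768…
After A$13,400.00 payment: A$25,995.0768… − A$13,400.00 = A$12,595.0768…
Balance at month 12: A$12,595.0768… × (1 + 0.0095)^3 = A$12,957.4574…
Penalty: 12 × 0.5% × A$32,000.19 = A$1,920.01…
Final settlement = outstanding balance + penalty = A$12,957.4574… + A$1,920.01… = A$14,877.47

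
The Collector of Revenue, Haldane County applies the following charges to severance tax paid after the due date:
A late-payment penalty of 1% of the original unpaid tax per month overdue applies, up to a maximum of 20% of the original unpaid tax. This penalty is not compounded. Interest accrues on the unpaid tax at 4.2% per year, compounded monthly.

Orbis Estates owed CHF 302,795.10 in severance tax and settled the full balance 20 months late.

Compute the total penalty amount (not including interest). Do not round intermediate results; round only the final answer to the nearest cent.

CHF 60,559.02

Penalty (uncapped): 20 × 1% × CHF 302,795.10 = CHF 60,559.02; cap = 20% × CHF 302,795.10 = CHF 60,559.02 → penalty = CHF 60,559.02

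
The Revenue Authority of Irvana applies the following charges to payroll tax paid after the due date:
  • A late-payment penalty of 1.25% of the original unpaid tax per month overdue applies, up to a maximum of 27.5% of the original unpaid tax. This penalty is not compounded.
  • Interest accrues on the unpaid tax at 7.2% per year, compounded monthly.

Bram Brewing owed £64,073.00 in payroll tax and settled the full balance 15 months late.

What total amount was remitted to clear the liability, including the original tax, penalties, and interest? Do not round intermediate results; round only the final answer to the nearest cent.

Penalty: 15 × 1.25% × £64,073.00 = £12,013.69… (below the 27.5% cap of £17,620.08…)
Interest (7.2%/yr ÷ 12 = 0.6%/month): £64,073.00 × ((1 + 0.006)^15 − 1) = £6,015.1779…
Total = £64,073.00 + £12,013.6875 + £6,015.1779… = £82,101.87

£82,101.87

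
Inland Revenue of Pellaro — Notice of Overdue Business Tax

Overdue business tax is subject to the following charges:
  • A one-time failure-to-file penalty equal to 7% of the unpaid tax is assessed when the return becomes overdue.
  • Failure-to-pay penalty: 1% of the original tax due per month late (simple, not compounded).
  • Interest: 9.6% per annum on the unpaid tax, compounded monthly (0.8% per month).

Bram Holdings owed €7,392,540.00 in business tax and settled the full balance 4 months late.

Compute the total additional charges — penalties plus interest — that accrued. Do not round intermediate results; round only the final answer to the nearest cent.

Failure-to-file penalty: 7% × €7,392,540.00 = €517,477.80
Failure-to-pay penalty: 4 × 1% × €7,392,540.00 = €295,701.60
Interest: €7,392,540.00 × ((1 + 0.008)^4 − 1) = €7,392,540.00 × 0.0323861… = €239,415.1856…
Penalties + interest = €813,179.4000 + €239,415.1856… = €1,052,594.59

€1,052,594.59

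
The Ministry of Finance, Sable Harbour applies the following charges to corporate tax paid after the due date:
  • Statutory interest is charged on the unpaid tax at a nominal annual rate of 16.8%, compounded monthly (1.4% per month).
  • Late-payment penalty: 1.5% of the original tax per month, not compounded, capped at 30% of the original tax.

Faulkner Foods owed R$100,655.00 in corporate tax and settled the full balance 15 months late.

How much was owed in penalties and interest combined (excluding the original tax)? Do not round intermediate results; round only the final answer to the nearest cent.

Penalty: 15 × 1.5% × R$100,655.00 = R$22,647.38… (below the 30% cap of R$30,196.50)
Interest: R$100,655.00 × ((1 + 0.014)^15 − 1) = R$100,655.00 × 0.2318826… = R$23,340.1442…
Penalties + interest = R$22,647.3750 + R$23,340.1442… = R$45,987.52

R$45,987.52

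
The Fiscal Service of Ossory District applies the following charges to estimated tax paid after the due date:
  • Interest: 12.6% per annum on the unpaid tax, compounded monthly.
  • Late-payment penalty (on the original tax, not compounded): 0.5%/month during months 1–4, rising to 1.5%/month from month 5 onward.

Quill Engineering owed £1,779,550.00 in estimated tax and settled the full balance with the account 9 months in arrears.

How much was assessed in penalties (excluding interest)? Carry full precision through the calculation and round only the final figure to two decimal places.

Penalty, months 1–4: 4 × 0.5% × £1,779,550.00 = £35,591.00
Penalty, months 5–9: 5 × 1.5% × £1,779,550.00 = £133,466.25
Total penalty = £35,591.00 + £133,466.25 = £169,057.25

£169,057.25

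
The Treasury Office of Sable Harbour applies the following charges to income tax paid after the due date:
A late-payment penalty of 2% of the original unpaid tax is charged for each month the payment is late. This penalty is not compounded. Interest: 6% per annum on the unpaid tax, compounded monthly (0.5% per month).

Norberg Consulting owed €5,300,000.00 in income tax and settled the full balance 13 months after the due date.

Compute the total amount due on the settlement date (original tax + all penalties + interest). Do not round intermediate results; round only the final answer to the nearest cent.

Late-payment penalty: 13 × 2% × €5,300,000.00 = €1,378,000.00
Interest: €5,300,000.00 × ((1 + 0.005)^13 − 1) = €5,300,000.00 × 0.0669862… = €355,026.8649…
Total = €5,300,000.00 + €1,378,000.0000 + €355,026.8649… = €7,033,026.86

€7,033,026.86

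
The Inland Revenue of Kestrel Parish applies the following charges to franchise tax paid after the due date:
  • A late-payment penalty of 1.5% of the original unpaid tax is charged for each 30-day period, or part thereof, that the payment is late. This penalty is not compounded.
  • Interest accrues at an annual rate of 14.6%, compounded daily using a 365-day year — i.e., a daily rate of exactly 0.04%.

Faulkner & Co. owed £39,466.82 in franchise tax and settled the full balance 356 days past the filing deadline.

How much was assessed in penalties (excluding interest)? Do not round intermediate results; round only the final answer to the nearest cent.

Penalty periods: ⌈356/30⌉ = 12; penalty = 12 × 1.5% × £39,466.82 = £7,104.03…

£7,104.03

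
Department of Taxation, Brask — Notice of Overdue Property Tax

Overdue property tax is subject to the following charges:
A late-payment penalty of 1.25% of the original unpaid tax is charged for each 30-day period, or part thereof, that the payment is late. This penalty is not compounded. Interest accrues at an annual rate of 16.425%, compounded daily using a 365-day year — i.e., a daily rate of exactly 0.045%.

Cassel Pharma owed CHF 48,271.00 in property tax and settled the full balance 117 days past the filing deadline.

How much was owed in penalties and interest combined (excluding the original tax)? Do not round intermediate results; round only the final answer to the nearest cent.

CHF 5,022.51

Penalty periods: ⌈117/30⌉ = 4; penalty = 4 × 1.25% × CHF 48,271.00 = CHF 2,413.55
Interest: CHF 48,271.00 × ((1 + 0.00045)^117 − 1) = CHF 48,271.00 × 0.05404818… = CHF 2,608.9595…
Penalties + interest = CHF 2,413.5500 + CHF 2,608.9595… = CHF 5,022.51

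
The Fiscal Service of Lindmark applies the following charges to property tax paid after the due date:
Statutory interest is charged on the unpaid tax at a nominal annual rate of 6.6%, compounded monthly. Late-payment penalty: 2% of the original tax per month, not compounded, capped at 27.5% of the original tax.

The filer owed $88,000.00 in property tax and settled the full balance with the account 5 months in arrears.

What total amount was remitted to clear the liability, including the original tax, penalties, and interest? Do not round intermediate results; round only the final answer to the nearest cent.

$99,246.77

Penalty: 5 × 2% × $88,000.00 = $8,800.00 (below the 27.5% cap of $24,200.00)
Interest (6.6%/yr ÷ 12 = 0.55%/month): $88,000.00 × ((1 + 0.0055)^5 − 1) = $2,446.7668…
Total = $88,000.00 + $8,800.0000 + $2,446.7668… = $99,246.77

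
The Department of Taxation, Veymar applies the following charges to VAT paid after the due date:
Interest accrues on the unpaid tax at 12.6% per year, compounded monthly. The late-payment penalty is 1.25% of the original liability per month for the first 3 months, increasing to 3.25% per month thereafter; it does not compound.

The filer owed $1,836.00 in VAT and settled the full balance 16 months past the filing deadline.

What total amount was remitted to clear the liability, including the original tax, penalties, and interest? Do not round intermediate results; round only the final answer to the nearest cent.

Penalty, months 1–3: 3 × 1.25% × $1,836.00 = $68.85
Penalty, months 4–16: 13 × 3.25% × $1,836.00 = $775.71
Interest (12.6%/yr ÷ 12 = 1.05%/month): $1,836.00 × ((1 + 0.0105)^16 − 1) = $333.9702…
Total = $1,836.00 + $844.5600 + $333.9702… = $3,014.53

$3,014.53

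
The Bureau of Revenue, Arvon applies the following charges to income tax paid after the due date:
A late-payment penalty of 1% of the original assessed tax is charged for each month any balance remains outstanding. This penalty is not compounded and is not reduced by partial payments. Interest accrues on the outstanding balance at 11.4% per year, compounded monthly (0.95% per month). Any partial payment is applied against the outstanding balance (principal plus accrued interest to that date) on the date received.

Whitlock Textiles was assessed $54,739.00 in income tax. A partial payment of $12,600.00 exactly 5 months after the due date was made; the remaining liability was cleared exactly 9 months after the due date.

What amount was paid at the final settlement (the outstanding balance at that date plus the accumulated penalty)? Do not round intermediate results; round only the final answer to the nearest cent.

$51,441.87

Balance at month 5: $54,739.0000 × (1 + 0.0095)^5 = $57,388.9760…
After $12,600.00 payment: $57,388.9760… − $12,600.00 = $44,788.9760…
Balance at month 9: $44,788.9760… × (1 + 0.0095)^4 = $46,515.3643…
Penalty: 9 × 1% × $54,739.00 = $4,926.51
Final settlement = outstanding balance + penalty = $46,515.3643… + $4,926.51 = $51,441.87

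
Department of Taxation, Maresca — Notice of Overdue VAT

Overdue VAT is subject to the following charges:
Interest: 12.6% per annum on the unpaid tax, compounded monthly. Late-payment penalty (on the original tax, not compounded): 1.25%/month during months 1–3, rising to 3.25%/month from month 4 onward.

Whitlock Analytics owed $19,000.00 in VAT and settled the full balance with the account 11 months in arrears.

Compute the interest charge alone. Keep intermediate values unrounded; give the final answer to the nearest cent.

Interest (12.6%/yr ÷ 12 = 1.05%/month): $19,000.00 × ((1 + 0.0105)^11 − 1) = $2,313.4177…

$2,313.42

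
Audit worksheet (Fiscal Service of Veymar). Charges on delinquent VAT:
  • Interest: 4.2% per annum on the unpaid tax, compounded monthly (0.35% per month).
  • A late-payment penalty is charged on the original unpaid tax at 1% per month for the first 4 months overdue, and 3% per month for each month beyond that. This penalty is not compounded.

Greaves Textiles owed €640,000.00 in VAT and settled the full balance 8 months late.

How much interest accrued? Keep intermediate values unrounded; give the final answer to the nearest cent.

€18,141.06

Interest: €640,000.00 × ((1 + 0.0035)^8 − 1) = €640,000.00 × 0.0283454… = €18,141.0634…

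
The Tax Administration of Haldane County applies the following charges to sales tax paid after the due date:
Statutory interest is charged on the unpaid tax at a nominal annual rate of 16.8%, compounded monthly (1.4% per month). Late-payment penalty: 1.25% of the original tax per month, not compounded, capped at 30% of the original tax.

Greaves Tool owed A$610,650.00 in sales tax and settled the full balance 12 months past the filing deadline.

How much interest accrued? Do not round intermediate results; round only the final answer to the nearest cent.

A$110,869.08

Interest: A$610,650.00 × ((1 + 0.014)^12 − 1) = A$610,650.00 × 0.1815591… = A$110,869.0821…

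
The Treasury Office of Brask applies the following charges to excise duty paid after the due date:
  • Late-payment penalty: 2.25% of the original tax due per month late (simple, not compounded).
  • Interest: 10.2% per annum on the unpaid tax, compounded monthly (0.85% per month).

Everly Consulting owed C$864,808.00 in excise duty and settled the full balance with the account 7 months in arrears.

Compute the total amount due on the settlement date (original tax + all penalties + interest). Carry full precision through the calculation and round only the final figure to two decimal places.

Late-payment penalty: 7 × 2.25% × C$864,808.00 = C$136,207.26
Interest: C$864,808.00 × ((1 + 0.0085)^7 − 1) = C$864,808.00 × 0.0610389… = C$52,786.9533…
Total = C$864,808.00 + C$136,207.2600 + C$52,786.9533… = C$1,053,802.21

C$1,053,802.21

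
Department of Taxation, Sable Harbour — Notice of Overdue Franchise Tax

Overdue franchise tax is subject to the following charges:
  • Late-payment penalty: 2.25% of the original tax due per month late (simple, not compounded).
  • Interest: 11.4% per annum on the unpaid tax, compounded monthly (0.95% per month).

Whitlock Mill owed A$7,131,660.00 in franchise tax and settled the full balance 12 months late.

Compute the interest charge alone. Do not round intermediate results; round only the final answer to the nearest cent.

A$856,863.36

Interest: A$7,131,660.00 × ((1 + 0.0095)^12 − 1) = A$7,131,660.00 × 0.1201492… = A$856,863.3597…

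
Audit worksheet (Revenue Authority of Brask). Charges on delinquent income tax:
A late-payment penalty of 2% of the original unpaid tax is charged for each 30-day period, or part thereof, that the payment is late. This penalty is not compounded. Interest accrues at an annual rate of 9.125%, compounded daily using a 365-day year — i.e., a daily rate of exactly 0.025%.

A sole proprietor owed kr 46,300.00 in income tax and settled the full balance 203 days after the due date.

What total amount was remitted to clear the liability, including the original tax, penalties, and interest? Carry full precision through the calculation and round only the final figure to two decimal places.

Penalty periods: ⌈203/30⌉ = 7; penalty = 7 × 2% × kr 46,300.00 = kr 6,482.00
Interest: kr 46,300.00 × ((1 + 0.00025)^203 − 1) = kr 46,300.00 × 0.05205317… = kr 2,410.0619…
Total = kr 46,300.00 + kr 6,482.0000 + kr 2,410.0619… = kr 55,192.06

kr 55,192.06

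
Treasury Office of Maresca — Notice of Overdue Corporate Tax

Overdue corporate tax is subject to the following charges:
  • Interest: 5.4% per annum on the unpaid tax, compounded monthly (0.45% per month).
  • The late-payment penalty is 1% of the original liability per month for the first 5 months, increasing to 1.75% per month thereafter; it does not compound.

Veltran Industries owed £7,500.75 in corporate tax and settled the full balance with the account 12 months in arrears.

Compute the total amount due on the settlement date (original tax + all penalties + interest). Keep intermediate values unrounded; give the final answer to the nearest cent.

£9,209.85

Penalty, months 1–5: 5 × 1% × £7,500.75 = £375.04…
Penalty, months 6–12: 7 × 1.75% × £7,500.75 = £918.84…
Interest: £7,500.75 × ((1 + 0.0045)^12 − 1) = £7,500.75 × 0.0553568… = £415.2172…
Total = £7,500.75 + £1,293.8794… + £415.2172… = £9,209.85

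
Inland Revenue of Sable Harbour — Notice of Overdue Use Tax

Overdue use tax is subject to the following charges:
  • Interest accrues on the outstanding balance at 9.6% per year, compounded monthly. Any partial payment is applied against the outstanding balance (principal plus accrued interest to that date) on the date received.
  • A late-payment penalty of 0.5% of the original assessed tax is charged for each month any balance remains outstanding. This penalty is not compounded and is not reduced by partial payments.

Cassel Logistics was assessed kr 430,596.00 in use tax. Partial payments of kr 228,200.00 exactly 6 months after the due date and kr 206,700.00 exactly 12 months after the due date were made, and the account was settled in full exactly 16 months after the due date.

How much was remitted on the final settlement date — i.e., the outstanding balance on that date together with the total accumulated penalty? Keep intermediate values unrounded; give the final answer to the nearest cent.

kr 63,072.05

Monthly rate = 9.6% ÷ 12 = 0.8%
Balance at month 6: kr 430,596.0000 × (1 + 0.008)^6 = kr 451,682.4160…
After kr 228,200.00 payment: kr 451,682.4160… − kr 228,200.00 = kr 223,482.4160…
Balance at month 12: kr 223,482.4160… × (1 + 0.008)^6 = kr 234,426.4173…
After kr 206,700.00 payment: kr 234,426.4173… − kr 206,700.00 = kr 27,726.4173…
Balance at month 16: kr 27,726.4173… × (1 + 0.008)^4 = kr 28,624.3665…
Penalty: 16 × 0.5% × kr 430,596.00 = kr 34,447.68
Final settlement = outstanding balance + penalty = kr 28,624.3665… + kr 34,447.68 = kr 63,072.05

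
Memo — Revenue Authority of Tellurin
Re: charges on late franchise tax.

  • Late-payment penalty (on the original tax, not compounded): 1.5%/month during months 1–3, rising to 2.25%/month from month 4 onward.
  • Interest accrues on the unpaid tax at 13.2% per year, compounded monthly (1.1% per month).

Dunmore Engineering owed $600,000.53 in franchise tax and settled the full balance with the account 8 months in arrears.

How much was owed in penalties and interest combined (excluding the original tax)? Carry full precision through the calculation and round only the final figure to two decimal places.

$149,378.27

Penalty, months 1–3: 3 × 1.5% × $600,000.53 = $27,000.02…
Penalty, months 4–8: 5 × 2.25% × $600,000.53 = $67,500.06…
Interest: $600,000.53 × ((1 + 0.011)^8 − 1) = $600,000.53 × 0.0914636… = $54,878.1904…
Penalties + interest = $94,500.0835… + $54,878.1904… = $149,378.27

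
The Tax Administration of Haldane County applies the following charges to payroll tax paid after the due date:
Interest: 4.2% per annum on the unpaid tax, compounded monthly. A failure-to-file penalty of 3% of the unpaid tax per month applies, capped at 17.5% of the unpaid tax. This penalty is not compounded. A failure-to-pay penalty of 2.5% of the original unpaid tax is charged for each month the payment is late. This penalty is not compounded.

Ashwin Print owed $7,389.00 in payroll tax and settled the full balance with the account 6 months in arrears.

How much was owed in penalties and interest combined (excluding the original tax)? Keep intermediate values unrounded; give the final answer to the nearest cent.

$2,557.96

Failure-to-file: 6 × 3% × $7,389.00 = $1,330.02, capped at 17.5% × $7,389.00 = $1,293.08…
Failure-to-pay penalty = 2.5% × $7,389.00 × 6 mo = $1,108.35
Interest (4.2%/yr ÷ 12 = 0.35%/month): $7,389.00 × ((1 + 0.0035)^6 − 1) = $156.5331…
Penalties + interest = $2,401.4250 + $156.5331… = $2,557.96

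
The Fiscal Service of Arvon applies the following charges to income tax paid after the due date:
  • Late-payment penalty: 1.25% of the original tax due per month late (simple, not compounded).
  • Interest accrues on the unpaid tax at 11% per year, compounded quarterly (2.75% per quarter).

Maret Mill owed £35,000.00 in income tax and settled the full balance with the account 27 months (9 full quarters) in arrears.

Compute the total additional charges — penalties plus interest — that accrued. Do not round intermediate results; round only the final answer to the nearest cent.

£21,491.61

Late-payment penalty: 27 × 1.25% × £35,000.00 = £11,812.50
Interest: £35,000.00 × ((1 + 0.0275)^9 − 1) = £35,000.00 × 0.2765460… = £9,679.1106…
Penalties + interest = £11,812.5000 + £9,679.1106… = £21,491.61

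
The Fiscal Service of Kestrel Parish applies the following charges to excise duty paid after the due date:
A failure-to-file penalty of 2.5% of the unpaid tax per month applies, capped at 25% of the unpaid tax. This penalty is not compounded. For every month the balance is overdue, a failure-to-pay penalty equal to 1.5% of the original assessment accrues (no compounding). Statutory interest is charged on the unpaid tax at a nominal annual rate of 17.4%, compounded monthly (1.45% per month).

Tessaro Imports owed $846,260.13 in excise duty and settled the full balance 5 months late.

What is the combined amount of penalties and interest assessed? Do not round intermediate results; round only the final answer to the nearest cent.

Failure-to-file: 5 × 2.5% × $846,260.13 = $105,782.52… (under the 25% cap)
Failure-to-pay penalty: 5 × 1.5% × $846,260.13 = $63,469.51…
Interest: $846,260.13 × ((1 + 0.0145)^5 − 1) = $846,260.13 × 0.0746332… = $63,159.1082…
Penalties + interest = $169,252.0260 + $63,159.1082… = $232,411.13

$232,411.13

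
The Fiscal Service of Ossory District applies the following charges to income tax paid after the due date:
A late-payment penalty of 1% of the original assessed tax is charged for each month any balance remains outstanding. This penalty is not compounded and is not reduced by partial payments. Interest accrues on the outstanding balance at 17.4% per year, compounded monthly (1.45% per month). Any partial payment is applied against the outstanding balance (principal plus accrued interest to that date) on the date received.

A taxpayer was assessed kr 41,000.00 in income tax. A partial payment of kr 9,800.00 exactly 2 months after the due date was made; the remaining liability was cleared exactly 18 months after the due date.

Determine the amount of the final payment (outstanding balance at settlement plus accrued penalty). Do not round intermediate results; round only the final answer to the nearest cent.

Balance at month 2: kr 41,000.0000 × (1 + 0.0145)^2 = kr 42,197.6203…
After kr 9,800.00 payment: kr 42,197.6203… − kr 9,800.00 = kr 32,397.6203…
Balance at month 18: kr 32,397.6203… × (1 + 0.0145)^16 = kr 40,789.2700…
Penalty: 18 × 1% × kr 41,000.00 = kr 7,380.00
Final settlement = outstanding balance + penalty = kr 40,789.2700… + kr 7,380.00 = kr 48,169.27

kr 48,169.27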